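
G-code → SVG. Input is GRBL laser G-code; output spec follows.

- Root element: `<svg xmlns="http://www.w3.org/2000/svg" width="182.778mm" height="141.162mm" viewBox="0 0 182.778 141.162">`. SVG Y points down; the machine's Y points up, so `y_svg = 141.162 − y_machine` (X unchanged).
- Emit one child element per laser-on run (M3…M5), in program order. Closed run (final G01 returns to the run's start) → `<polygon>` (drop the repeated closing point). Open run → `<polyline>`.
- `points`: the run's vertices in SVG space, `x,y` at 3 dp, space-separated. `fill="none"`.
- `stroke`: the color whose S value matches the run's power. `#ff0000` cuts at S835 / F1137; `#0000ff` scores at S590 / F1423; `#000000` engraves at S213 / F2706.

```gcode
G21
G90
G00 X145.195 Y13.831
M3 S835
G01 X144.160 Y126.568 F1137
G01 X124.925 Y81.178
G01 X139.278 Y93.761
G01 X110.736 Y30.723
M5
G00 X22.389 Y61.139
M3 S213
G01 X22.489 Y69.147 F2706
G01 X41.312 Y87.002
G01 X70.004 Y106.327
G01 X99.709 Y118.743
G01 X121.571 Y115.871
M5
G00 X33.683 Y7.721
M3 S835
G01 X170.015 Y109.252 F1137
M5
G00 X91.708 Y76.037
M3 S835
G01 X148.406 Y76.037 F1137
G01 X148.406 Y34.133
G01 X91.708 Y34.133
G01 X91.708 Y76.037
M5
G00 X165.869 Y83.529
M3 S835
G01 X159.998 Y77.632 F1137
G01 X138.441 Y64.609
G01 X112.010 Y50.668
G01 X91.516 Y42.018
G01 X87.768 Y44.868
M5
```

<svg xmlns="http://www.w3.org/2000/svg" width="182.778mm" height="141.162mm" viewBox="0 0 182.778 141.162">
  <polyline points="145.195,127.331 144.160,14.594 124.925,59.984 139.278,47.401 110.736,110.439" fill="none" stroke="#ff0000"/>
  <polyline points="22.389,80.023 22.489,72.015 41.312,54.160 70.004,34.835 99.709,22.419 121.571,25.291" fill="none" stroke="#000000"/>
  <polyline points="33.683,133.441 170.015,31.910" fill="none" stroke="#ff0000"/>
  <polygon points="91.708,65.125 148.406,65.125 148.406,107.029 91.708,107.029" fill="none" stroke="#ff0000"/>
  <polyline points="165.869,57.633 159.998,63.530 138.441,76.553 112.010,90.494 91.516,99.144 87.768,96.294" fill="none" stroke="#ff0000"/>
</svg>

Machine Y-up, SVG Y-down with viewBox height 141.162, so y_svg = 141.162 − y_machine; X carries over.

Run 1: the run's S835 means `#ff0000` (cut). The run is open, so emit a `<polyline>` with points (Y-flipped): 145.195,127.331 144.160,14.594 124.925,59.984 139.278,47.401 110.736,110.439.

Run 2: the run's S213 means `#000000` (engrave). The run is open, so emit a `<polyline>` with points (Y-flipped): 22.389,80.023 22.489,72.015 41.312,54.160 70.004,34.835 99.709,22.419 121.571,25.291.

Run 3: S835 ⇒ cut layer `#ff0000`. The run is open, so emit a `<polyline>` with points (Y-flipped): 33.683,133.441 170.015,31.910.

Run 4: the run's S835 means `#ff0000` (cut). The run returns to its start, so emit a `<polygon>` with points (Y-flipped): 91.708,65.125 148.406,65.125 148.406,107.029 91.708,107.029.

Run 5: power S835 maps to stroke `#ff0000` (cut). The run is open, so emit a `<polyline>` with points (Y-flipped): 165.869,57.633 159.998,63.530 138.441,76.553 112.010,90.494 91.516,99.144 87.768,96.294.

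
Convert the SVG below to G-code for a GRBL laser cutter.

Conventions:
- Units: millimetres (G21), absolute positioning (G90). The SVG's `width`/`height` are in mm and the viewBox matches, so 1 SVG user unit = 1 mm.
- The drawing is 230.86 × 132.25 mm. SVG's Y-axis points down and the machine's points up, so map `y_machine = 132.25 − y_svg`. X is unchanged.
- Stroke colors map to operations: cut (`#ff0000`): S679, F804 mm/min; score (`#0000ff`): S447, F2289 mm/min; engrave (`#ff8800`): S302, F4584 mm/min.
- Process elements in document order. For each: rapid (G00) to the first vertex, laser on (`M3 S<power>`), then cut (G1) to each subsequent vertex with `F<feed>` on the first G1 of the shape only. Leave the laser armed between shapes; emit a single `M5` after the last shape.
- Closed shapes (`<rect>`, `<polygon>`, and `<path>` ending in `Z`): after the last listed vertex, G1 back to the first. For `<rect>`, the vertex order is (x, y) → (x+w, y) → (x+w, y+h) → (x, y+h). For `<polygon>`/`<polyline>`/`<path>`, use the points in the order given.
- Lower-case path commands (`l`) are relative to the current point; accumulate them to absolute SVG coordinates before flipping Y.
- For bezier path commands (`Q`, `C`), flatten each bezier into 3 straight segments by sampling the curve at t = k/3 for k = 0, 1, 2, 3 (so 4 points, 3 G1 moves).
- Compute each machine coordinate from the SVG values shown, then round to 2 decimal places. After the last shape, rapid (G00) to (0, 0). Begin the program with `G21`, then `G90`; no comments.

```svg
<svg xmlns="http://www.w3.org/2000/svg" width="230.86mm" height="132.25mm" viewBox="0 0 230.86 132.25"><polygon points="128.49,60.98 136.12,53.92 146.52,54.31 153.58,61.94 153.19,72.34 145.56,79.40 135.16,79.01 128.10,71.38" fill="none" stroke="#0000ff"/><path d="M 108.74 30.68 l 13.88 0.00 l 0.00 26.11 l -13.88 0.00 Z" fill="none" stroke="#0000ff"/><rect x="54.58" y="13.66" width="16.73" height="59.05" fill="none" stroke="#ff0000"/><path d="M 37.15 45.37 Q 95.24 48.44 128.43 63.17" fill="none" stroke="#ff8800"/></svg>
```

G21
G90
G00 X128.49 Y71.27
M3 S447
G1 X136.12 Y78.33 F2289
G1 X146.52 Y77.94
G1 X153.58 Y70.31
G1 X153.19 Y59.91
G1 X145.56 Y52.85
G1 X135.16 Y53.24
G1 X128.10 Y60.87
G1 X128.49 Y71.27
G00 X108.74 Y101.57
M3 S447
G1 X122.62 Y101.57 F2289
G1 X122.62 Y75.46
G1 X108.74 Y75.46
G1 X108.74 Y101.57
G00 X54.58 Y118.59
M3 S679
G1 X71.31 Y118.59 F804
G1 X71.31 Y59.54
G1 X54.58 Y59.54
G1 X54.58 Y118.59
G00 X37.15 Y86.88
M3 S302
G1 X73.11 Y83.54 F4584
G1 X103.54 Y77.60
G1 X128.43 Y69.08
M5
G00 X0.00 Y0.00

Since the viewBox matches the mm dimensions, user units are millimetres directly. The only transform is the Y-flip y_m = 132.25 − y_svg.

Shape 1 is a regular polygon drawn with `<polygon>`. Its stroke #0000ff means score at S447, F2289. After flipping Y the toolpath is (128.49,71.27) → (136.12,78.33) → (146.52,77.94) → (153.58,70.31) → (153.19,59.91) → (145.56,52.85) → (135.16,53.24) → (128.10,60.87) → (128.49,71.27), returning to the start.

Shape 2 is a rectangle drawn with `<path>`. Its stroke #0000ff means score at S447, F2289. After flipping Y the toolpath is (108.74,101.57) → (122.62,101.57) → (122.62,75.46) → (108.74,75.46) → (108.74,101.57), returning to the start.

Shape 3 is a rectangle drawn with `<rect>`. Its stroke #ff0000 means cut at S679, F804. After flipping Y the toolpath is (54.58,118.59) → (71.31,118.59) → (71.31,59.54) → (54.58,59.54) → (54.58,118.59), returning to the start.

Shape 4 is a quadratic bezier drawn with `<path>`. Its stroke #ff8800 means engrave at S302, F4584. After flipping Y the toolpath is (37.15,86.88) → (73.11,83.54) → (103.54,77.60) → (128.43,69.08).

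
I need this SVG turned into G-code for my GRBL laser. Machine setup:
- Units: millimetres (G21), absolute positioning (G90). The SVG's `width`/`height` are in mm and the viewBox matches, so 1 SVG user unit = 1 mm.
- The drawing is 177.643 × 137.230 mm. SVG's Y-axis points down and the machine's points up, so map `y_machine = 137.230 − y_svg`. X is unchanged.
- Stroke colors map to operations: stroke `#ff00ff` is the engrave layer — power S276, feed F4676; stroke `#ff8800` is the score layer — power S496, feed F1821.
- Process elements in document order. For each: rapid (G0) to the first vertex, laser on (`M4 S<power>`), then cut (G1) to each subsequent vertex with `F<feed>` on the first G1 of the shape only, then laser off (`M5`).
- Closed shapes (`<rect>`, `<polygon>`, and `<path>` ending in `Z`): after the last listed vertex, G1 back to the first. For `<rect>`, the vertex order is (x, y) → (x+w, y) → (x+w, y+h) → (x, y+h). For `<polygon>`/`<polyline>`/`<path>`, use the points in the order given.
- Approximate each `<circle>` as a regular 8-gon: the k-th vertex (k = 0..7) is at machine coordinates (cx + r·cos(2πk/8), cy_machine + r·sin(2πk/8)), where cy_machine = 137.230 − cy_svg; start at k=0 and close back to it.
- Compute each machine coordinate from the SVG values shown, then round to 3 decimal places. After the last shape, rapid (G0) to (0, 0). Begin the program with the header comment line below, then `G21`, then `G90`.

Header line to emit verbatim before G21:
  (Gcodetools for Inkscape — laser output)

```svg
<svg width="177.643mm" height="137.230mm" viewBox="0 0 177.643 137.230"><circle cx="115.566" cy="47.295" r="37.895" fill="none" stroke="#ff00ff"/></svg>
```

(Gcodetools for Inkscape — laser output)
G21
G90
G0 X153.461 Y89.935
M4 S276
G1 X142.362 Y116.731 F4676
G1 X115.566 Y127.830
G1 X88.770 Y116.731
G1 X77.671 Y89.935
G1 X88.770 Y63.139
G1 X115.566 Y52.040
G1 X142.362 Y63.139
G1 X153.461 Y89.935
M5
G0 X0.000 Y0.000

viewBox `0 0 177.643 137.230` with mm width/height → 1 unit = 1 mm. Flip: y_m = 137.230 − y_svg.

**Shape 1** — `<circle>` circle, stroke `#ff00ff` → engrave (S276, F4676). Machine vertices: (153.461,89.935) → (142.362,116.731) → (115.566,127.830) → (88.770,116.731) → (77.671,89.935) → (88.770,63.139) → (115.566,52.040) → (142.362,63.139) → (153.461,89.935). Closed: final G1 returns to the first vertex.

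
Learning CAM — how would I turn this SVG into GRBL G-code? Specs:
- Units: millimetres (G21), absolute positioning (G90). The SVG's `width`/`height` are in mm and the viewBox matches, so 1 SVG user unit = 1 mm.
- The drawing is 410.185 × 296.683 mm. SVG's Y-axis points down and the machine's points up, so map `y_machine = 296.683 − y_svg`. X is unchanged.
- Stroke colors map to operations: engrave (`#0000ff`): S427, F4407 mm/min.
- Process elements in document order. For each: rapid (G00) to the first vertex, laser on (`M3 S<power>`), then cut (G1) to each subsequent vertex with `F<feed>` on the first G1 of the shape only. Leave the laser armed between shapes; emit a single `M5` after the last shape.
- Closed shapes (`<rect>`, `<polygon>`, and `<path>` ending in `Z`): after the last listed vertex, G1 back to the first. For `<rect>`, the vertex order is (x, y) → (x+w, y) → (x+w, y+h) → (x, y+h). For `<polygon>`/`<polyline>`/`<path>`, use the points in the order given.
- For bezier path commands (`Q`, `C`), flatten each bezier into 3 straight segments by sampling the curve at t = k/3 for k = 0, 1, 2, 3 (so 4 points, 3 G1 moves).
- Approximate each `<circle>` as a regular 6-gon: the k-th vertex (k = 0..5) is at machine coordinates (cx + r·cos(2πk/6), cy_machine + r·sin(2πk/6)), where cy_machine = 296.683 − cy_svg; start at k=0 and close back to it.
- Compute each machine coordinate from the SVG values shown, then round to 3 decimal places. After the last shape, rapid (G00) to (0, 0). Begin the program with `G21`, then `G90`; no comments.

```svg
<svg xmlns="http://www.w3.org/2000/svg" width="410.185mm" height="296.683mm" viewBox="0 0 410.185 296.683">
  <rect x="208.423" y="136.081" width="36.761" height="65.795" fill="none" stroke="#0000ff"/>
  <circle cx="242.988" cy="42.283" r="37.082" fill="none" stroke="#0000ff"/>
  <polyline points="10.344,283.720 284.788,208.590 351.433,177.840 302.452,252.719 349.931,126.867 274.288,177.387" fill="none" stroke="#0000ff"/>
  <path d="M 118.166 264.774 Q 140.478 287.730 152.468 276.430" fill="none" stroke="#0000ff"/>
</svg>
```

G21
G90
G00 X208.423 Y160.602
M3 S427
G1 X245.184 Y160.602 F4407
G1 X245.184 Y94.807
G1 X208.423 Y94.807
G1 X208.423 Y160.602
G00 X280.070 Y254.400
M3 S427
G1 X261.529 Y286.514 F4407
G1 X224.447 Y286.514
G1 X205.906 Y254.400
G1 X224.447 Y222.286
G1 X261.529 Y222.286
G1 X280.070 Y254.400
G00 X10.344 Y12.963
M3 S427
G1 X284.788 Y88.093 F4407
G1 X351.433 Y118.843
G1 X302.452 Y43.964
G1 X349.931 Y169.816
G1 X274.288 Y119.296
G00 X118.166 Y31.909
M3 S427
G1 X131.894 Y20.411 F4407
G1 X143.328 Y16.526
G1 X152.468 Y20.253
M5
G00 X0.000 Y0.000

1 u = 1 mm; y_m = 296.683 − y.

[1] `<rect>` rectangle, #0000ff→engrave S427 F4407: (208.423,160.602) → (245.184,160.602) → (245.184,94.807) → (208.423,94.807) → (208.423,160.602) (closed)

[2] `<circle>` circle, #0000ff→engrave S427 F4407: (280.070,254.400) → (261.529,286.514) → (224.447,286.514) → (205.906,254.400) → (224.447,222.286) → (261.529,222.286) → (280.070,254.400) (closed)

[3] `<polyline>` open polyline, #0000ff→engrave S427 F4407: (10.344,12.963) → (284.788,88.093) → (351.433,118.843) → (302.452,43.964) → (349.931,169.816) → (274.288,119.296)

[4] `<path>` quadratic bezier, #0000ff→engrave S427 F4407: (118.166,31.909) → (131.894,20.411) → (143.328,16.526) → (152.468,20.253)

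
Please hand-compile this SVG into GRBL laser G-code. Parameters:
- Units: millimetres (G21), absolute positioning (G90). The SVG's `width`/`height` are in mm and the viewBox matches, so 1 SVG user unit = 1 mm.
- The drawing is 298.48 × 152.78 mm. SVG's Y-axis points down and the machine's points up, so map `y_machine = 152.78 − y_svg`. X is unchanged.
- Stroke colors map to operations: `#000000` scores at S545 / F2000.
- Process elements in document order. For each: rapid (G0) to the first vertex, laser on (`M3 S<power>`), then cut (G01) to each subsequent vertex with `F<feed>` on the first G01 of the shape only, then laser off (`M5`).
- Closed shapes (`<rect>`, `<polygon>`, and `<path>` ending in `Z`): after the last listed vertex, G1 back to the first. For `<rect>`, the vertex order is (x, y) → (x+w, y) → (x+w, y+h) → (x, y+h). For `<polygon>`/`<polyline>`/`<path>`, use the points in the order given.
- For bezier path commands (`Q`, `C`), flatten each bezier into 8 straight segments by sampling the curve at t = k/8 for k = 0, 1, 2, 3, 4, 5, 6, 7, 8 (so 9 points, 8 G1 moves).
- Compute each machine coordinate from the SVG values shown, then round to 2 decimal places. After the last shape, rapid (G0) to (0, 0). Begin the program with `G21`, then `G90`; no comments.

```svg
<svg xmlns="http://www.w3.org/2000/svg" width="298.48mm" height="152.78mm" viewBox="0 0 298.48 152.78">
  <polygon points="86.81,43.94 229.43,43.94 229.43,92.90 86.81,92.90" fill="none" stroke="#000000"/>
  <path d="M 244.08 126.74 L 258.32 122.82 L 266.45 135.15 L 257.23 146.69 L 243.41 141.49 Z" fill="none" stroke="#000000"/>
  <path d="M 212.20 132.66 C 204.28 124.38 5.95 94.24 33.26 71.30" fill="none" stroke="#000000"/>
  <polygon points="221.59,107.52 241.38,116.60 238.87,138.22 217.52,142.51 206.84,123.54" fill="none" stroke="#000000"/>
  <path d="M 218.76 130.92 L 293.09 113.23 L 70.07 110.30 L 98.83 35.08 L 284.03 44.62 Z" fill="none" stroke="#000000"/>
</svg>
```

viewBox `0 0 298.48 152.78` with mm width/height → 1 unit = 1 mm. Flip: y_m = 152.78 − y_svg.

**Shape 1** — `<polygon>` rectangle, stroke `#000000` → score (S545, F2000). Machine vertices: (86.81,108.84) → (229.43,108.84) → (229.43,59.88) → (86.81,59.88) → (86.81,108.84). Closed: final G1 returns to the first vertex.

**Shape 2** — `<path>` regular polygon, stroke `#000000` → score (S545, F2000). Machine vertices: (244.08,26.04) → (258.32,29.96) → (266.45,17.63) → (257.23,6.09) → (243.41,11.29) → (244.08,26.04). Closed: final G1 returns to the first vertex.

**Shape 3** — `<path>` cubic bezier, stroke `#000000` → score (S545, F2000). Control points (SVG): P0=(212.20,132.66), P1=(204.28,124.38), P2=(5.95,94.24), P3=(33.26,71.30); sampled at t=k/8. Machine vertices: (212.20,20.12) → (201.12,24.19) → (177.06,29.97) → (144.90,37.12) → (109.52,45.30) → (75.79,54.17) → (48.58,63.38) → (32.78,72.60) → (33.26,81.48). Open path.

**Shape 4** — `<polygon>` regular polygon, stroke `#000000` → score (S545, F2000). Machine vertices: (221.59,45.26) → (241.38,36.18) → (238.87,14.56) → (217.52,10.27) → (206.84,29.24) → (221.59,45.26). Closed: final G1 returns to the first vertex.

**Shape 5** — `<path>` closed polygon, stroke `#000000` → score (S545, F2000). Machine vertices: (218.76,21.86) → (293.09,39.55) → (70.07,42.48) → (98.83,117.70) → (284.03,108.16) → (218.76,21.86). Closed: final G1 returns to the first vertex.

G21
G90
G0 X86.81 Y108.84
M3 S545
G01 X229.43 Y108.84 F2000
G01 X229.43 Y59.88
G01 X86.81 Y59.88
G01 X86.81 Y108.84
M5
G0 X244.08 Y26.04
M3 S545
G01 X258.32 Y29.96 F2000
G01 X266.45 Y17.63
G01 X257.23 Y6.09
G01 X243.41 Y11.29
G01 X244.08 Y26.04
M5
G0 X212.20 Y20.12
M3 S545
G01 X201.12 Y24.19 F2000
G01 X177.06 Y29.97
G01 X144.90 Y37.12
G01 X109.52 Y45.30
G01 X75.79 Y54.17
G01 X48.58 Y63.38
G01 X32.78 Y72.60
G01 X33.26 Y81.48
M5
G0 X221.59 Y45.26
M3 S545
G01 X241.38 Y36.18 F2000
G01 X238.87 Y14.56
G01 X217.52 Y10.27
G01 X206.84 Y29.24
G01 X221.59 Y45.26
M5
G0 X218.76 Y21.86
M3 S545
G01 X293.09 Y39.55 F2000
G01 X70.07 Y42.48
G01 X98.83 Y117.70
G01 X284.03 Y108.16
G01 X218.76 Y21.86
M5
G0 X0.00 Y0.00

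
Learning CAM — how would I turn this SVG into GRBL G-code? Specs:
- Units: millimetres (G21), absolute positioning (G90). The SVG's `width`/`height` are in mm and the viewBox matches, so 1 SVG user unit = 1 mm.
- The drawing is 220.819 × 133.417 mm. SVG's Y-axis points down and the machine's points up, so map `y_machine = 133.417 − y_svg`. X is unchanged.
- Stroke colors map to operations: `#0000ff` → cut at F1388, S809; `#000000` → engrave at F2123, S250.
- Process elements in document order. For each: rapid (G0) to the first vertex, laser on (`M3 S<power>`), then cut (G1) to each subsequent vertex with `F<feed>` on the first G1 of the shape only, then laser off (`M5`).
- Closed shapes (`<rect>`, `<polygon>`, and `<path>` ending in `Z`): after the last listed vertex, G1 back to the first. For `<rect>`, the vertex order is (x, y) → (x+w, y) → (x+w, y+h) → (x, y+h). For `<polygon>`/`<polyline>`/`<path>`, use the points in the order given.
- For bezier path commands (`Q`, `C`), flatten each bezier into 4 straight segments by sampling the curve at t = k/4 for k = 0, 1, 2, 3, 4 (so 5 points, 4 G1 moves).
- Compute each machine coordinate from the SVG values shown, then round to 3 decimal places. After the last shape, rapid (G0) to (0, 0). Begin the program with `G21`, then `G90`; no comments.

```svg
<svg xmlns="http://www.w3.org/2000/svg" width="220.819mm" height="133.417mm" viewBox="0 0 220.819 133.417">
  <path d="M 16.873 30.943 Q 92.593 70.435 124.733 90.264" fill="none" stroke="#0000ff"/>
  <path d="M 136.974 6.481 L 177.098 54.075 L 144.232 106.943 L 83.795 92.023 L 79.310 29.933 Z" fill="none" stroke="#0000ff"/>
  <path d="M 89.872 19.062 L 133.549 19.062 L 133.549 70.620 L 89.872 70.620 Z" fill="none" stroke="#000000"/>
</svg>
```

G21
G90
G0 X16.873 Y102.474
M3 S809
G1 X52.009 Y83.957 F1388
G1 X81.698 Y67.898
G1 X105.939 Y54.296
G1 X124.733 Y43.153
M5
G0 X136.974 Y126.936
M3 S809
G1 X177.098 Y79.342 F1388
G1 X144.232 Y26.474
G1 X83.795 Y41.394
G1 X79.310 Y103.484
G1 X136.974 Y126.936
M5
G0 X89.872 Y114.355
M3 S250
G1 X133.549 Y114.355 F2123
G1 X133.549 Y62.797
G1 X89.872 Y62.797
G1 X89.872 Y114.355
M5
G0 X0.000 Y0.000

viewBox `0 0 220.819 133.417` with mm width/height → 1 unit = 1 mm. Flip: y_m = 133.417 − y_svg.

**Shape 1** — `<path>` quadratic bezier, stroke `#0000ff` → cut (S809, F1388). Control points (SVG): P0=(16.873,30.943), P1=(92.593,70.435), P2=(124.733,90.264); sampled at t=k/4. Machine vertices: (16.873,102.474) → (52.009,83.957) → (81.698,67.898) → (105.939,54.296) → (124.733,43.153). Open path.

**Shape 2** — `<path>` regular polygon, stroke `#0000ff` → cut (S809, F1388). Machine vertices: (136.974,126.936) → (177.098,79.342) → (144.232,26.474) → (83.795,41.394) → (79.310,103.484) → (136.974,126.936). Closed: final G1 returns to the first vertex.

**Shape 3** — `<path>` rectangle, stroke `#000000` → engrave (S250, F2123). Machine vertices: (89.872,114.355) → (133.549,114.355) → (133.549,62.797) → (89.872,62.797) → (89.872,114.355). Closed: final G1 returns to the first vertex.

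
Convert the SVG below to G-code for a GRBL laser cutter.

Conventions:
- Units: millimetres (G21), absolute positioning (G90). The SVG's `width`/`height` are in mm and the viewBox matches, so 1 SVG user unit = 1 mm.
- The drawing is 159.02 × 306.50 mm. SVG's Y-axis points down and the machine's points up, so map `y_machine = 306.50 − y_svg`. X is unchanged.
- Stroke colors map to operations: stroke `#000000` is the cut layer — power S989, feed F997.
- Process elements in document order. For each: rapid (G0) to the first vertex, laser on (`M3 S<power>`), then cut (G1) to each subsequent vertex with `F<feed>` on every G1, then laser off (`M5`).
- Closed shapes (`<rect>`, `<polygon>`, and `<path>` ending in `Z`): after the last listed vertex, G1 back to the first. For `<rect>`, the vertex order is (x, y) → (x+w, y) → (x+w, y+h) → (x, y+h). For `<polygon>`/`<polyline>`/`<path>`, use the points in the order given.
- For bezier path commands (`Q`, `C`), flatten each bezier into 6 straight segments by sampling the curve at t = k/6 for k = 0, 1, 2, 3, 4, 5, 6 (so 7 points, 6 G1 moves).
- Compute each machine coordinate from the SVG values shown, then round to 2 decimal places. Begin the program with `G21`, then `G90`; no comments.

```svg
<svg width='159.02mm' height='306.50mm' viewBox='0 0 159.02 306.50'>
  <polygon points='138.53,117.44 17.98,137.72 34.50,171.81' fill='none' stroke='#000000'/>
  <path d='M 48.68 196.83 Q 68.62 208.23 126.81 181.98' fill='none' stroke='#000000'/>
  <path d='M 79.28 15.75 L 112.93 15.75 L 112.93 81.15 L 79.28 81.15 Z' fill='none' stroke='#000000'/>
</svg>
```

G21
G90
G0 X138.53 Y189.06
M3 S989
G1 X17.98 Y168.78 F997
G1 X34.50 Y134.69 F997
G1 X138.53 Y189.06 F997
M5
G0 X48.68 Y109.67
M3 S989
G1 X56.39 Y106.92 F997
G1 X66.22 Y106.25 F997
G1 X78.18 Y107.68 F997
G1 X92.27 Y111.20 F997
G1 X108.48 Y116.82 F997
G1 X126.81 Y124.52 F997
M5
G0 X79.28 Y290.75
M3 S989
G1 X112.93 Y290.75 F997
G1 X112.93 Y225.35 F997
G1 X79.28 Y225.35 F997
G1 X79.28 Y290.75 F997
M5

1 u = 1 mm; y_m = 306.50 − y.

[1] `<polygon>` closed polygon, #000000→cut S989 F997: (138.53,189.06) → (17.98,168.78) → (34.50,134.69) → (138.53,189.06) (closed)

[2] `<path>` quadratic bezier, #000000→cut S989 F997: (48.68,109.67) → (56.39,106.92) → (66.22,106.25) → (78.18,107.68) → (92.27,111.20) → (108.48,116.82) → (126.81,124.52)

[3] `<path>` rectangle, #000000→cut S989 F997: (79.28,290.75) → (112.93,290.75) → (112.93,225.35) → (79.28,225.35) → (79.28,290.75) (closed)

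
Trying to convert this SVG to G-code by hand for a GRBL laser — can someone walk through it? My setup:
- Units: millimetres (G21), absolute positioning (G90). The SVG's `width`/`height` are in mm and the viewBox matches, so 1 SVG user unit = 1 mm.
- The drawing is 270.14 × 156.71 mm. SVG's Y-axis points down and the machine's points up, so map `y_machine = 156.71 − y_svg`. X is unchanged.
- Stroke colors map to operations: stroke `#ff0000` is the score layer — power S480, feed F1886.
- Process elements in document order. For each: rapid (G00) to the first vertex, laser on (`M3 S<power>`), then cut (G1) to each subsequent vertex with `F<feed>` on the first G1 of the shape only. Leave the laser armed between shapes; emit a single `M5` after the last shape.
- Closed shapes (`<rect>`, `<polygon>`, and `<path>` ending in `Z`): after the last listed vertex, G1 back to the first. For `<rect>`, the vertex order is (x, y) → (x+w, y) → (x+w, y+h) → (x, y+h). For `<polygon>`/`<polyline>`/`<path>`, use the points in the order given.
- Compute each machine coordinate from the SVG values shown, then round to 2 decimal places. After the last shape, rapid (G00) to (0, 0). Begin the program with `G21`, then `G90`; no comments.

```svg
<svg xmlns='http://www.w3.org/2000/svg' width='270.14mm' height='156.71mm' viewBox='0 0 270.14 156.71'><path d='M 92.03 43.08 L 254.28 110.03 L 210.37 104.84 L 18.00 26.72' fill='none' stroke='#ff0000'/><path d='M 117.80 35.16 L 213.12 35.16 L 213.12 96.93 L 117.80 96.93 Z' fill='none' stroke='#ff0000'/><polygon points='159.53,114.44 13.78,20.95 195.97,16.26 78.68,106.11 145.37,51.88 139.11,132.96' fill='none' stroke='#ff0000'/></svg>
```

G21
G90
G00 X92.03 Y113.63
M3 S480
G1 X254.28 Y46.68 F1886
G1 X210.37 Y51.87
G1 X18.00 Y129.99
G00 X117.80 Y121.55
M3 S480
G1 X213.12 Y121.55 F1886
G1 X213.12 Y59.78
G1 X117.80 Y59.78
G1 X117.80 Y121.55
G00 X159.53 Y42.27
M3 S480
G1 X13.78 Y135.76 F1886
G1 X195.97 Y140.45
G1 X78.68 Y50.60
G1 X145.37 Y104.83
G1 X139.11 Y23.75
G1 X159.53 Y42.27
M5
G00 X0.00 Y0.00

Since the viewBox matches the mm dimensions, user units are millimetres directly. The only transform is the Y-flip y_m = 156.71 − y_svg.

Shape 1 is a open polyline drawn with `<path>`. Its stroke #ff0000 means score at S480, F1886. After flipping Y the toolpath is (92.03,113.63) → (254.28,46.68) → (210.37,51.87) → (18.00,129.99).

Shape 2 is a rectangle drawn with `<path>`. Its stroke #ff0000 means score at S480, F1886. After flipping Y the toolpath is (117.80,121.55) → (213.12,121.55) → (213.12,59.78) → (117.80,59.78) → (117.80,121.55), returning to the start.

Shape 3 is a closed polygon drawn with `<polygon>`. Its stroke #ff0000 means score at S480, F1886. After flipping Y the toolpath is (159.53,42.27) → (13.78,135.76) → (195.97,140.45) → (78.68,50.60) → (145.37,104.83) → (139.11,23.75) → (159.53,42.27), returning to the start.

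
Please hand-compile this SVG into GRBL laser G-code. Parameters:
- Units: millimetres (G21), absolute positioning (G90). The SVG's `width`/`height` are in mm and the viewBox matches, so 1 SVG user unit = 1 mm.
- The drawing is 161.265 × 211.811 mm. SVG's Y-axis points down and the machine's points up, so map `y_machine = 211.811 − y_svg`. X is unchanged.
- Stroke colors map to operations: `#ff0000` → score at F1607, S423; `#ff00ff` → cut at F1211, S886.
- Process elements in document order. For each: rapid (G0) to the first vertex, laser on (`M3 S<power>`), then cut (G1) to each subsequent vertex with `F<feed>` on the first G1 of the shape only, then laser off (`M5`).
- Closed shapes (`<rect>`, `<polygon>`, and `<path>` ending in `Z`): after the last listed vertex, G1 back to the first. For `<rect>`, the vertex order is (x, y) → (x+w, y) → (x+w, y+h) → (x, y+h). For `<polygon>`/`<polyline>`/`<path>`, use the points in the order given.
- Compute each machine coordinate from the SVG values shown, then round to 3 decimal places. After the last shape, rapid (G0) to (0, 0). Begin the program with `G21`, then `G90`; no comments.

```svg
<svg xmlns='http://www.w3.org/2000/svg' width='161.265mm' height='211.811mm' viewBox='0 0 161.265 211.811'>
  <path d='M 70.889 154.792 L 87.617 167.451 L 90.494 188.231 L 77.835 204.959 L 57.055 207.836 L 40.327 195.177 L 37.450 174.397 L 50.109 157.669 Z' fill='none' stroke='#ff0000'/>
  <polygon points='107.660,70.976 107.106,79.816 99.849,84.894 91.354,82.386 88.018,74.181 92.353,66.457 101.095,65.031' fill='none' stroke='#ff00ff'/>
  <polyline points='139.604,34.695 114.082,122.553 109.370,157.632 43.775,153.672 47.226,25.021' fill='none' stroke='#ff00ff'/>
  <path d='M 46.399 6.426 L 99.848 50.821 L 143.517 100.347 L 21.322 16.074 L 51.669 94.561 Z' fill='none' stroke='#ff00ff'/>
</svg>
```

G21
G90
G0 X70.889 Y57.019
M3 S423
G1 X87.617 Y44.360 F1607
G1 X90.494 Y23.580
G1 X77.835 Y6.852
G1 X57.055 Y3.975
G1 X40.327 Y16.634
G1 X37.450 Y37.414
G1 X50.109 Y54.142
G1 X70.889 Y57.019
M5
G0 X107.660 Y140.835
M3 S886
G1 X107.106 Y131.995 F1211
G1 X99.849 Y126.917
G1 X91.354 Y129.425
G1 X88.018 Y137.630
G1 X92.353 Y145.354
G1 X101.095 Y146.780
G1 X107.660 Y140.835
M5
G0 X139.604 Y177.116
M3 S886
G1 X114.082 Y89.258 F1211
G1 X109.370 Y54.179
G1 X43.775 Y58.139
G1 X47.226 Y186.790
M5
G0 X46.399 Y205.385
M3 S886
G1 X99.848 Y160.990 F1211
G1 X143.517 Y111.464
G1 X21.322 Y195.737
G1 X51.669 Y117.250
G1 X46.399 Y205.385
M5
G0 X0.000 Y0.000

Since the viewBox matches the mm dimensions, user units are millimetres directly. The only transform is the Y-flip y_m = 211.811 − y_svg.

Shape 1 is a regular polygon drawn with `<path>`. Its stroke #ff0000 means score at S423, F1607. After flipping Y the toolpath is (70.889,57.019) → (87.617,44.360) → (90.494,23.580) → (77.835,6.852) → (57.055,3.975) → (40.327,16.634) → (37.450,37.414) → (50.109,54.142) → (70.889,57.019), returning to the start.

Shape 2 is a regular polygon drawn with `<polygon>`. Its stroke #ff00ff means cut at S886, F1211. After flipping Y the toolpath is (107.660,140.835) → (107.106,131.995) → (99.849,126.917) → (91.354,129.425) → (88.018,137.630) → (92.353,145.354) → (101.095,146.780) → (107.660,140.835), returning to the start.

Shape 3 is a open polyline drawn with `<polyline>`. Its stroke #ff00ff means cut at S886, F1211. After flipping Y the toolpath is (139.604,177.116) → (114.082,89.258) → (109.370,54.179) → (43.775,58.139) → (47.226,186.790).

Shape 4 is a closed polygon drawn with `<path>`. Its stroke #ff00ff means cut at S886, F1211. After flipping Y the toolpath is (46.399,205.385) → (99.848,160.990) → (143.517,111.464) → (21.322,195.737) → (51.669,117.250) → (46.399,205.385), returning to the start.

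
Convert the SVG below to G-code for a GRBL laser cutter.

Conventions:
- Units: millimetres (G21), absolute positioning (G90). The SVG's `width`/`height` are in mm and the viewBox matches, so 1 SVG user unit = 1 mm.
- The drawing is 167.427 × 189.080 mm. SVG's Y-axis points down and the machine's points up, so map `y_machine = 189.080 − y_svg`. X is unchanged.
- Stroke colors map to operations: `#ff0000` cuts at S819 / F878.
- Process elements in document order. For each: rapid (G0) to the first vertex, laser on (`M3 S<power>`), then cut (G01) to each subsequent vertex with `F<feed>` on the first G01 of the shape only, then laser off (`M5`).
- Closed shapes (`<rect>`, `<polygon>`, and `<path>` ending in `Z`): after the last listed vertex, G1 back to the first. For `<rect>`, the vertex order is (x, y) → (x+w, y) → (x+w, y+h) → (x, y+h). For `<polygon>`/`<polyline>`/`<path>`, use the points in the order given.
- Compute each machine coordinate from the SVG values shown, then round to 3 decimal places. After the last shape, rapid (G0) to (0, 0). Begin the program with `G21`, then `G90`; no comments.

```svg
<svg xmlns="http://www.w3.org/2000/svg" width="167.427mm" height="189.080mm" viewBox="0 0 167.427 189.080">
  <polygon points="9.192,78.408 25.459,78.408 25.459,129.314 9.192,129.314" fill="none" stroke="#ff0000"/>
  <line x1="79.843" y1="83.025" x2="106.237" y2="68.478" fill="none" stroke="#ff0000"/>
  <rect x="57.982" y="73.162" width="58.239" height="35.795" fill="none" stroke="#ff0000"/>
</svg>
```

Since the viewBox matches the mm dimensions, user units are millimetres directly. The only transform is the Y-flip y_m = 189.080 − y_svg.

Shape 1 is a rectangle drawn with `<polygon>`. Its stroke #ff0000 means cut at S819, F878. After flipping Y the toolpath is (9.192,110.672) → (25.459,110.672) → (25.459,59.766) → (9.192,59.766) → (9.192,110.672), returning to the start.

Shape 2 is a line segment drawn with `<line>`. Its stroke #ff0000 means cut at S819, F878. After flipping Y the toolpath is (79.843,106.055) → (106.237,120.602).

Shape 3 is a rectangle drawn with `<rect>`. Its stroke #ff0000 means cut at S819, F878. After flipping Y the toolpath is (57.982,115.918) → (116.221,115.918) → (116.221,80.123) → (57.982,80.123) → (57.982,115.918), returning to the start.

G21
G90
G0 X9.192 Y110.672
M3 S819
G01 X25.459 Y110.672 F878
G01 X25.459 Y59.766
G01 X9.192 Y59.766
G01 X9.192 Y110.672
M5
G0 X79.843 Y106.055
M3 S819
G01 X106.237 Y120.602 F878
M5
G0 X57.982 Y115.918
M3 S819
G01 X116.221 Y115.918 F878
G01 X116.221 Y80.123
G01 X57.982 Y80.123
G01 X57.982 Y115.918
M5
G0 X0.000 Y0.000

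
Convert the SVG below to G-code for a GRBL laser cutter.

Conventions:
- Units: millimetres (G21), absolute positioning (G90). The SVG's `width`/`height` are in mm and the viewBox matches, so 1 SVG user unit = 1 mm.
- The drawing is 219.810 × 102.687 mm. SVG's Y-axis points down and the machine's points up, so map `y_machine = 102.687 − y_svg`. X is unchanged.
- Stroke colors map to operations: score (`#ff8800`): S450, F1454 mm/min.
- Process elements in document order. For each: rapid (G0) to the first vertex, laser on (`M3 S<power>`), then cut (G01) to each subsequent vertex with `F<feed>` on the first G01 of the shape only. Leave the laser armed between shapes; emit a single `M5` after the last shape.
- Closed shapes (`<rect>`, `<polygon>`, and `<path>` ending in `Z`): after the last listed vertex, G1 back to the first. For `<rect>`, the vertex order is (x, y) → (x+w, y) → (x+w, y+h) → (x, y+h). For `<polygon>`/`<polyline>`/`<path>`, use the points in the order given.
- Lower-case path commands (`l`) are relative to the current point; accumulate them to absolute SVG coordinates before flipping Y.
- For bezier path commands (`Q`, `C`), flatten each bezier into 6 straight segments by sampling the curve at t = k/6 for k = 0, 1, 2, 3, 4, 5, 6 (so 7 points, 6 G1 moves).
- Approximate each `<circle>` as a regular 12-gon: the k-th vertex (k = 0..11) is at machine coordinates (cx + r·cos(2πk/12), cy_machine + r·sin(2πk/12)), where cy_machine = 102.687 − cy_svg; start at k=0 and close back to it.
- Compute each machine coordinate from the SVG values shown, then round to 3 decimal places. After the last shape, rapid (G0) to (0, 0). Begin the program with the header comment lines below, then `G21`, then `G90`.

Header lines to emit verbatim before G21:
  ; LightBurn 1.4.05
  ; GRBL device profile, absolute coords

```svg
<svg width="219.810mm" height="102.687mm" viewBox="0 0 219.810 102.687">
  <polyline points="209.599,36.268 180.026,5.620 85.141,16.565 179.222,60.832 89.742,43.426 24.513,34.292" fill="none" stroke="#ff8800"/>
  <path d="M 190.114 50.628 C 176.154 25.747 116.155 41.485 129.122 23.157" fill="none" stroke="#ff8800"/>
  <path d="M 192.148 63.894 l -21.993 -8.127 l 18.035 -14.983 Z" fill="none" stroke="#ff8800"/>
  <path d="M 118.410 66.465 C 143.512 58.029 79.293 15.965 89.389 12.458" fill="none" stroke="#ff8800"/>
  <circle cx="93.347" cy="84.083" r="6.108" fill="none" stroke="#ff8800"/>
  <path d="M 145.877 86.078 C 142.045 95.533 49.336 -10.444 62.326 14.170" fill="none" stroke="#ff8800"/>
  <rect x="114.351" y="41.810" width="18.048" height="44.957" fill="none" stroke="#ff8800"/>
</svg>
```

1 u = 1 mm; y_m = 102.687 − y.

[1] `<polyline>` open polyline, #ff8800→score S450 F1454: (209.599,66.419) → (180.026,97.067) → (85.141,86.122) → (179.222,41.855) → (89.742,59.261) → (24.513,68.395)

[2] `<path>` cubic bezier, #ff8800→score S450 F1454: (190.114,52.059) → (179.848,61.460) → (165.215,66.166) → (149.520,68.252) → (136.069,69.791) → (128.168,72.859) → (129.122,79.530)

[3] `<path>` regular polygon, #ff8800→score S450 F1454: (192.148,38.793) → (170.155,46.920) → (188.190,61.903) → (192.148,38.793) (closed)

[4] `<path>` cubic bezier, #ff8800→score S450 F1454: (118.410,36.222) → (124.275,42.908) → (119.799,53.194) → (109.527,65.074) → (98.004,76.543) → (89.776,85.597) → (89.389,90.229)

[5] `<circle>` circle, #ff8800→score S450 F1454: (99.455,18.604) → (98.637,21.658) → (96.401,23.894) → (93.347,24.712) → (90.293,23.894) → (88.057,21.658) → (87.239,18.604) → (88.057,15.550) → (90.293,13.314) → (93.347,12.496) → (96.401,13.314) → (98.637,15.550) → (99.455,18.604) (closed)

[6] `<path>` cubic bezier, #ff8800→score S450 F1454: (145.877,16.609) → (137.455,20.362) → (119.626,36.519) → (97.793,58.248) → (77.362,78.713) → (63.738,91.080) → (62.326,88.517)

[7] `<rect>` rectangle, #ff8800→score S450 F1454: (114.351,60.877) → (132.399,60.877) → (132.399,15.920) → (114.351,15.920) → (114.351,60.877) (closed)

; LightBurn 1.4.05
; GRBL device profile, absolute coords
G21
G90
G0 X209.599 Y66.419
M3 S450
G01 X180.026 Y97.067 F1454
G01 X85.141 Y86.122
G01 X179.222 Y41.855
G01 X89.742 Y59.261
G01 X24.513 Y68.395
G0 X190.114 Y52.059
M3 S450
G01 X179.848 Y61.460 F1454
G01 X165.215 Y66.166
G01 X149.520 Y68.252
G01 X136.069 Y69.791
G01 X128.168 Y72.859
G01 X129.122 Y79.530
G0 X192.148 Y38.793
M3 S450
G01 X170.155 Y46.920 F1454
G01 X188.190 Y61.903
G01 X192.148 Y38.793
G0 X118.410 Y36.222
M3 S450
G01 X124.275 Y42.908 F1454
G01 X119.799 Y53.194
G01 X109.527 Y65.074
G01 X98.004 Y76.543
G01 X89.776 Y85.597
G01 X89.389 Y90.229
G0 X99.455 Y18.604
M3 S450
G01 X98.637 Y21.658 F1454
G01 X96.401 Y23.894
G01 X93.347 Y24.712
G01 X90.293 Y23.894
G01 X88.057 Y21.658
G01 X87.239 Y18.604
G01 X88.057 Y15.550
G01 X90.293 Y13.314
G01 X93.347 Y12.496
G01 X96.401 Y13.314
G01 X98.637 Y15.550
G01 X99.455 Y18.604
G0 X145.877 Y16.609
M3 S450
G01 X137.455 Y20.362 F1454
G01 X119.626 Y36.519
G01 X97.793 Y58.248
G01 X77.362 Y78.713
G01 X63.738 Y91.080
G01 X62.326 Y88.517
G0 X114.351 Y60.877
M3 S450
G01 X132.399 Y60.877 F1454
G01 X132.399 Y15.920
G01 X114.351 Y15.920
G01 X114.351 Y60.877
M5
G0 X0.000 Y0.000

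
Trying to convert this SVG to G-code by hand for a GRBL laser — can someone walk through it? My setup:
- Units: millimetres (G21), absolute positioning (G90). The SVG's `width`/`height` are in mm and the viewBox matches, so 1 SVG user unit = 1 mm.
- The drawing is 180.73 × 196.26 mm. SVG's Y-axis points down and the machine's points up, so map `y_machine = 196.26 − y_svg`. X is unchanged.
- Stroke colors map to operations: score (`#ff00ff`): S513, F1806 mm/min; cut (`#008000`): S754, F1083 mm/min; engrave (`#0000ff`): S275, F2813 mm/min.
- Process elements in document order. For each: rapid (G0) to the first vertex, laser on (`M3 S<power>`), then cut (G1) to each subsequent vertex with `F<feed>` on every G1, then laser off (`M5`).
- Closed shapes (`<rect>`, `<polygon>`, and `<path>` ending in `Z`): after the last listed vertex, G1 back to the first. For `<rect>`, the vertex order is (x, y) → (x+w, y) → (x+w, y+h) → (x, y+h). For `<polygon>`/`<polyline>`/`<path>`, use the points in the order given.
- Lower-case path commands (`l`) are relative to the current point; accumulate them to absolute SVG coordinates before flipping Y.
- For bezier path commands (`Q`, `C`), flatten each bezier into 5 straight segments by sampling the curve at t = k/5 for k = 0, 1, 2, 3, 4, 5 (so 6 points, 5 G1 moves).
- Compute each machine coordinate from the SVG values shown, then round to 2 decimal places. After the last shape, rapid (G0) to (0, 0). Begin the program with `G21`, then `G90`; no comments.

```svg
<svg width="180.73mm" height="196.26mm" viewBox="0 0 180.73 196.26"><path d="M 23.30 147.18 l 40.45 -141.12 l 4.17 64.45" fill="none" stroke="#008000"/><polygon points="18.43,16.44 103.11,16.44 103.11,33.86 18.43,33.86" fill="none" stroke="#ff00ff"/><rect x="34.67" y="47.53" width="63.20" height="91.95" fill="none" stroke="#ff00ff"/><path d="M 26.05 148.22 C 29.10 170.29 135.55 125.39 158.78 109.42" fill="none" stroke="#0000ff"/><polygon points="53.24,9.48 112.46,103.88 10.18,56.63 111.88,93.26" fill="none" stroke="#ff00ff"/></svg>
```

G21
G90
G0 X23.30 Y49.08
M3 S754
G1 X63.75 Y190.20 F1083
G1 X67.92 Y125.75 F1083
M5
G0 X18.43 Y179.82
M3 S513
G1 X103.11 Y179.82 F1806
G1 X103.11 Y162.40 F1806
G1 X18.43 Y162.40 F1806
G1 X18.43 Y179.82 F1806
M5
G0 X34.67 Y148.73
M3 S513
G1 X97.87 Y148.73 F1806
G1 X97.87 Y56.78 F1806
G1 X34.67 Y56.78 F1806
G1 X34.67 Y148.73 F1806
M5
G0 X26.05 Y48.04
M3 S275
G1 X38.80 Y42.07 F2813
G1 X67.40 Y47.56 F2813
G1 X102.90 Y59.93 F2813
G1 X136.35 Y74.55 F2813
G1 X158.78 Y86.84 F2813
M5
G0 X53.24 Y186.78
M3 S513
G1 X112.46 Y92.38 F1806
G1 X10.18 Y139.63 F1806
G1 X111.88 Y103.00 F1806
G1 X53.24 Y186.78 F1806
M5
G0 X0.00 Y0.00

1 u = 1 mm; y_m = 196.26 − y.

[1] `<path>` open polyline, #008000→cut S754 F1083: (23.30,49.08) → (63.75,190.20) → (67.92,125.75)

[2] `<polygon>` rectangle, #ff00ff→score S513 F1806: (18.43,179.82) → (103.11,179.82) → (103.11,162.40) → (18.43,162.40) → (18.43,179.82) (closed)

[3] `<rect>` rectangle, #ff00ff→score S513 F1806: (34.67,148.73) → (97.87,148.73) → (97.87,56.78) → (34.67,56.78) → (34.67,148.73) (closed)

[4] `<path>` cubic bezier, #0000ff→engrave S275 F2813: (26.05,48.04) → (38.80,42.07) → (67.40,47.56) → (102.90,59.93) → (136.35,74.55) → (158.78,86.84)

[5] `<polygon>` closed polygon, #ff00ff→score S513 F1806: (53.24,186.78) → (112.46,92.38) → (10.18,139.63) → (111.88,103.00) → (53.24,186.78) (closed)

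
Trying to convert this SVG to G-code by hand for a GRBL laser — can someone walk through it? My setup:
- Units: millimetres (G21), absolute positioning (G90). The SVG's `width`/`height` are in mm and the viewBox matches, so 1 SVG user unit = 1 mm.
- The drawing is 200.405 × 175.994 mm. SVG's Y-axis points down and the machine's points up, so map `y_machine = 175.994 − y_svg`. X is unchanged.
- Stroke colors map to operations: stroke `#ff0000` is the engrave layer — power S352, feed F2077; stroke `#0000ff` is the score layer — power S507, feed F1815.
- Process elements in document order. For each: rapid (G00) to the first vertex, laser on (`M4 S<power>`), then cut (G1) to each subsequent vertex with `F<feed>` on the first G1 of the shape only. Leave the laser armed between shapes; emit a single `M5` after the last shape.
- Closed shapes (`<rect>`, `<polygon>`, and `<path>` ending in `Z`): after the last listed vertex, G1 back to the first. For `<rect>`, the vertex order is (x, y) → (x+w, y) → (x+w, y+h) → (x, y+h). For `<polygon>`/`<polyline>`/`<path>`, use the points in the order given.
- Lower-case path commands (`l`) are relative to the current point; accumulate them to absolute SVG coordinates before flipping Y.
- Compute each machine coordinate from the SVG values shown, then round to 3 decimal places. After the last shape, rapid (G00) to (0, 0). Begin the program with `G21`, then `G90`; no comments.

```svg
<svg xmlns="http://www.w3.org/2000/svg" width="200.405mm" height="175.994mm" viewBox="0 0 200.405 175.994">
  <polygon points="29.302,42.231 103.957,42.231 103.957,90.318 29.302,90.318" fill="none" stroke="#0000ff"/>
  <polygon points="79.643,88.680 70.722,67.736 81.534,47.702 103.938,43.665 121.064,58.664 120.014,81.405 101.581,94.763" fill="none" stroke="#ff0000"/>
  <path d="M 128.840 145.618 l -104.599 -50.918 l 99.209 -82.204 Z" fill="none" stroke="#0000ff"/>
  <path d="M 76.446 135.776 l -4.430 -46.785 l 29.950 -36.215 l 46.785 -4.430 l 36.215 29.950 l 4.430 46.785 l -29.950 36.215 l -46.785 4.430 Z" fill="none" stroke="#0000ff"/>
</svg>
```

G21
G90
G00 X29.302 Y133.763
M4 S507
G1 X103.957 Y133.763 F1815
G1 X103.957 Y85.676
G1 X29.302 Y85.676
G1 X29.302 Y133.763
G00 X79.643 Y87.314
M4 S352
G1 X70.722 Y108.258 F2077
G1 X81.534 Y128.292
G1 X103.938 Y132.329
G1 X121.064 Y117.330
G1 X120.014 Y94.589
G1 X101.581 Y81.231
G1 X79.643 Y87.314
G00 X128.840 Y30.376
M4 S507
G1 X24.241 Y81.294 F1815
G1 X123.450 Y163.498
G1 X128.840 Y30.376
G00 X76.446 Y40.218
M4 S507
G1 X72.016 Y87.003 F1815
G1 X101.966 Y123.218
G1 X148.751 Y127.648
G1 X184.966 Y97.698
G1 X189.396 Y50.913
G1 X159.446 Y14.698
G1 X112.661 Y10.268
G1 X76.446 Y40.218
M5
G00 X0.000 Y0.000

1 u = 1 mm; y_m = 175.994 − y.

[1] `<polygon>` rectangle, #0000ff→score S507 F1815: (29.302,133.763) → (103.957,133.763) → (103.957,85.676) → (29.302,85.676) → (29.302,133.763) (closed)

[2] `<polygon>` regular polygon, #ff0000→engrave S352 F2077: (79.643,87.314) → (70.722,108.258) → (81.534,128.292) → (103.938,132.329) → (121.064,117.330) → (120.014,94.589) → (101.581,81.231) → (79.643,87.314) (closed)

[3] `<path>` closed polygon, #0000ff→score S507 F1815: (128.840,30.376) → (24.241,81.294) → (123.450,163.498) → (128.840,30.376) (closed)

[4] `<path>` regular polygon, #0000ff→score S507 F1815: (76.446,40.218) → (72.016,87.003) → (101.966,123.218) → (148.751,127.648) → (184.966,97.698) → (189.396,50.913) → (159.446,14.698) → (112.661,10.268) → (76.446,40.218) (closed)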